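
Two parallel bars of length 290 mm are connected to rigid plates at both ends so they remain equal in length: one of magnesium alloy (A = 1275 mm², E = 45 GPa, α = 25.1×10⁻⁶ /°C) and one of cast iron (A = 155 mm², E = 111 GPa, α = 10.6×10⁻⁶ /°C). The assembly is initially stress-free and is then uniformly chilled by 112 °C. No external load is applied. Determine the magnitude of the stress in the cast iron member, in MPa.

σ ≈ 139 MPa (compressive)

Both members must finish at the same length. With the larger α, the magnesium alloy tends to over-contract; the plates restrain it, putting the magnesium alloy in tension and the cast iron in compression. With no external load the two internal forces are equal and opposite, magnitude P.
Compatibility of the two members (thermal + elastic change equal): (α₁ − α₂)ΔT = P·[1/(A₁E₁) + 1/(A₂E₂)].
|α₁ − α₂|·ΔT = 14.5×10⁻⁶ × 112 = 0.001624.
1/(A₁E₁) + 1/(A₂E₂) = 1/(1275×45×10³) + 1/(155×111×10³) = 7.555×10⁻⁸ N⁻¹.
P = 0.001624 / 7.555×10⁻⁸ = 21500 N = 21.5 kN.
σ_{cast iron} = P/A₂ = 21500/155 = 138.7 MPa, compressive.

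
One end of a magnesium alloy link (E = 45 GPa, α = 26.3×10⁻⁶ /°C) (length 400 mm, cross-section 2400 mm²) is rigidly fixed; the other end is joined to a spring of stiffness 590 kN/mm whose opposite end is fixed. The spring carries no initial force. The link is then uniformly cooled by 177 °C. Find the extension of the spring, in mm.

δ ≈ 0.585 mm

The unrestrained thermal change is αΔT L = 26.3×10⁻⁶ × 177 × 400 = 1.862 mm.
Let P be the tensile force in the spring. The link extends elastically by PL/(AE) and the spring stretches by P/k; together these equal δ_free.
P [ L/(AE) + 1/k ] = δ_free → P [ 400/(2400×45×10³) + 1/(590×10³) ] = 1.862.
P = 1.862 / 5.399×10⁻⁶ = 344900 N.
Spring extension = P/k = 344900/(590×10³) = 0.5846 mm.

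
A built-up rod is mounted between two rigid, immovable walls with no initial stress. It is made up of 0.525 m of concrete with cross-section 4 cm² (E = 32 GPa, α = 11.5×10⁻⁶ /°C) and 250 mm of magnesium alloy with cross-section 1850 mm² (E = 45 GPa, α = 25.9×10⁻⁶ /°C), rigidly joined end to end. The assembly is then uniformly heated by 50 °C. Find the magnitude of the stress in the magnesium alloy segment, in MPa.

σ ≈ 7.68 MPa (compressive)

With the walls removed the bar would change length by δ_free = Σ αᵢΔT Lᵢ = 11.5×10⁻⁶×50×525 + 25.9×10⁻⁶×50×250 = 0.6256 mm.
Since the ends are fixed, an axial force P builds up, equal in every segment, with P · Σ Lᵢ/(AᵢEᵢ) = δ_free.
Σ Lᵢ/(AᵢEᵢ) = 525/(400×32×10³) + 250/(1850×45×10³) = 4.402×10⁻⁵ mm/N.
Hence P = δ_free / Σ(L/AE) = 0.6256/4.402×10⁻⁵ = 14.21 kN (compressive).
σ_{magnesium alloy} = P / A = 14210 / 1850 = 7.683 MPa.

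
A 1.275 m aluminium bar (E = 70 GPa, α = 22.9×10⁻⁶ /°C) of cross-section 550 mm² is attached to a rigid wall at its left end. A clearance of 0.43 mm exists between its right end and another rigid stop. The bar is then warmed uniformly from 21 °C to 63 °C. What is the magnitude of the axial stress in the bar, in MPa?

σ ≈ 43.7 MPa (compressive)

If the wall were absent the bar would grow by αΔT L = 22.9×10⁻⁶ × 42 × 1275 = 1.226 mm.
This exceeds the 0.43 mm gap, so the wall pushes back. The portion of expansion that must be recovered elastically is δ_free − gap = 1.226 − 0.43 = 0.7963 mm.
Compatibility: PL/(AE) = 0.7963 mm, so σ = P/A = E × (0.7963/1275) = 43.72 MPa.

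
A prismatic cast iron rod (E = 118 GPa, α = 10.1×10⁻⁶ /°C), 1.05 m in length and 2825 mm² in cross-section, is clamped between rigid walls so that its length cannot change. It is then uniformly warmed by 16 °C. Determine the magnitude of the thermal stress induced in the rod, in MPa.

σ ≈ 19.1 MPa (compressive)

With length fixed, the mechanical strain must cancel the thermal strain αΔT = 10.1×10⁻⁶ × 16 = 161.6×10⁻⁶.
The stress required to suppress this strain is σ = Eε = 118×10³ × 161.6×10⁻⁶ = 19.07 MPa, compressive since the rod is trying to expand.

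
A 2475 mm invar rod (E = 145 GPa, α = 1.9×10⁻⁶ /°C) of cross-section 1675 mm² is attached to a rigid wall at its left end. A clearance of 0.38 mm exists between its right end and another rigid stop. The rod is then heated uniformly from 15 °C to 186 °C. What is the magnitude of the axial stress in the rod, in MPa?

σ ≈ 24.8 MPa (compressive)

Unrestrained expansion: δ_free = αΔT L = 1.9×10⁻⁶ × 171 × 2475 = 0.8041 mm.
After closing the 0.38 mm clearance, 0.8041 − 0.38 = 0.4241 mm of expansion remains to be suppressed by the wall.
Compatibility: PL/(AE) = 0.4241 mm, so σ = P/A = E × (0.4241/2475) = 24.85 MPa.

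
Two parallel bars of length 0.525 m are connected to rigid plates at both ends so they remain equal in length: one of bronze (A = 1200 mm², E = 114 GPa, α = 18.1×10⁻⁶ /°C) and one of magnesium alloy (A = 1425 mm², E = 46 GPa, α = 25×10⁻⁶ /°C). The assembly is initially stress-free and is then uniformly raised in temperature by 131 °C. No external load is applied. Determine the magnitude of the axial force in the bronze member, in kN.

P ≈ 40.1 kN (tensile in the bronze)

Equilibrium of a rigid end plate with no external load gives equal and opposite internal forces ±P in the two members. Since α_{magnesium alloy} > α_{bronze}, heating drives the magnesium alloy into compression and the bronze into tension.
Equating the net (thermal + elastic) strains gives |α₁ − α₂|·ΔT = P·[1/(A₁E₁) + 1/(A₂E₂)].
|α₁ − α₂|·ΔT = 6.9×10⁻⁶ × 131 = 0.0009039.
1/(A₁E₁) + 1/(A₂E₂) = 1/(1200×114×10³) + 1/(1425×46×10³) = 2.257×10⁻⁸ N⁻¹.
P = 0.0009039 / 2.257×10⁻⁸ = 40060 N = 40.06 kN.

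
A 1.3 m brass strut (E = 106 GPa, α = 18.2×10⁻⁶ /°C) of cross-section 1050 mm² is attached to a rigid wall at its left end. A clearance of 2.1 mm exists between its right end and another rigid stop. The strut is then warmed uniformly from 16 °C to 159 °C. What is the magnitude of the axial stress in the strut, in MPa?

σ ≈ 105 MPa (compressive)

If the wall were absent the strut would grow by αΔT L = 18.2×10⁻⁶ × 143 × 1300 = 3.383 mm.
This exceeds the 2.1 mm gap, so the wall pushes back. The portion of expansion that must be recovered elastically is δ_free − gap = 3.383 − 2.1 = 1.283 mm.
So σ = E(δ_free − g)/L = 106×10³ × 1.283/1300 = 104.6 MPa.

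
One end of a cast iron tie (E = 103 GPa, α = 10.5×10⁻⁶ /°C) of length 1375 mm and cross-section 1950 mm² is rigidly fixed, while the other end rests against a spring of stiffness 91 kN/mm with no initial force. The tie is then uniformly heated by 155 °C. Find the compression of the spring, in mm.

Free thermal expansion: δ_free = αΔT L = 10.5×10⁻⁶ × 155 × 1375 = 2.238 mm.
Let P be the compressive force at the spring. The tie shortens elastically by PL/(AE) and the spring compresses by P/k; together these equal δ_free.
P [ L/(AE) + 1/k ] = δ_free → P [ 1375/(1950×103×10³) + 1/(91×10³) ] = 2.238.
P = 2.238 / 1.783×10⁻⁵ = 125500 N.
Spring compression = P/k = 125500/(91×10³) = 1.379 mm.

δ ≈ 1.38 mm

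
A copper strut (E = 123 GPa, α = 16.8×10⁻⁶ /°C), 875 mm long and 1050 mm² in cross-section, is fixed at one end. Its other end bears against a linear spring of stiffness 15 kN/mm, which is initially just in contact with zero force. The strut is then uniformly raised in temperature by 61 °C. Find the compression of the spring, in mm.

δ ≈ 0.814 mm

If the spring were absent the strut would lengthen by αΔT L = 16.8×10⁻⁶ × 61 × 875 = 0.8967 mm.
Let P be the compressive force at the spring. The strut shortens elastically by PL/(AE) and the spring compresses by P/k; together these equal δ_free.
P [ L/(AE) + 1/k ] = δ_free → P [ 875/(1050×123×10³) + 1/(15×10³) ] = 0.8967.
P = 0.8967 / 7.344×10⁻⁵ = 12210 N.
Spring compression = P/k = 12210/(15×10³) = 0.814 mm.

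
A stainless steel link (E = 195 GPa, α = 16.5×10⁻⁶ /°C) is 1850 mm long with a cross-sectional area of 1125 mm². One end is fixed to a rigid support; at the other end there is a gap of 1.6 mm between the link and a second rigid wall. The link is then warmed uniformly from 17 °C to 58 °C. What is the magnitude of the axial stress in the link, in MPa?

σ ≈ 0 MPa

Unrestrained expansion: δ_free = αΔT L = 16.5×10⁻⁶ × 41 × 1850 = 1.252 mm.
This is smaller than the 1.6 mm clearance, so the link expands freely without reaching the stop — the stress is zero.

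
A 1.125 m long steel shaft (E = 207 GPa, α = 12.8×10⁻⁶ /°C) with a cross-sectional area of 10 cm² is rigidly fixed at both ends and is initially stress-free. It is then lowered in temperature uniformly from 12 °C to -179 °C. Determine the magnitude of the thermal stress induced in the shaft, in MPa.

σ ≈ 506 MPa (tensile)

With length fixed, the mechanical strain must cancel the thermal strain αΔT = 12.8×10⁻⁶ × 191 = 2444.8×10⁻⁶.
Hence σ = E·αΔT = 207×10³ × 2444.8×10⁻⁶ = 506.1 MPa, tensile.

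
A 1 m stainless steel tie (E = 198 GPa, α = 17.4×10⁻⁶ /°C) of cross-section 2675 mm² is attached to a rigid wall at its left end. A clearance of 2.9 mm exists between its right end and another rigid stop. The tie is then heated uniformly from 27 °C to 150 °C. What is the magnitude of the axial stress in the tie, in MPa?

σ ≈ 0 MPa

Unrestrained expansion: δ_free = αΔT L = 17.4×10⁻⁶ × 123 × 1000 = 2.14 mm.
Since δ_free = 2.14 mm is less than the 2.9 mm gap, the tie never touches the wall. No axial force develops.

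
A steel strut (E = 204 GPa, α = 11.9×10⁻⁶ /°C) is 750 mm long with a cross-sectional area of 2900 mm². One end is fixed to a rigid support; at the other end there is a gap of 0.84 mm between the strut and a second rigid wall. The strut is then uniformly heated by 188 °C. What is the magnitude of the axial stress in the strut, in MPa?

Free thermal elongation = αΔT L = 11.9×10⁻⁶ × 188 × 750 = 1.678 mm.
The gap closes (δ_free > 0.84 mm) and the wall then resists a further 1.678 − 0.84 = 0.8379 mm of expansion.
So σ = E(δ_free − g)/L = 204×10³ × 0.8379/750 = 227.9 MPa.

σ ≈ 228 MPa (compressive)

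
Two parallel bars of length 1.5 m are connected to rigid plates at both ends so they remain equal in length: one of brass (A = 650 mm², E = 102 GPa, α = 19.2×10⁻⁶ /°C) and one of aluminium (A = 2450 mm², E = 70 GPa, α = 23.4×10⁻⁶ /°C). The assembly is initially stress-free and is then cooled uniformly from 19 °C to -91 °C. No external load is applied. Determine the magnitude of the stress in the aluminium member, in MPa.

The aluminium has the larger α, so on cooling it would change length more than the brass if both were free. The rigid plates force a common final length, so the aluminium is put into tension and the brass into compression, with equal and opposite forces P (no external load).
Equating the net (thermal + elastic) strains gives |α₁ − α₂|·ΔT = P·[1/(A₁E₁) + 1/(A₂E₂)].
|α₁ − α₂|·ΔT = 4.2×10⁻⁶ × 110 = 0.000462.
1/(A₁E₁) + 1/(A₂E₂) = 1/(650×102×10³) + 1/(2450×70×10³) = 2.091×10⁻⁸ N⁻¹.
P = 0.000462 / 2.091×10⁻⁸ = 22090 N = 22.09 kN.
σ_{aluminium} = P/A₂ = 22090/2450 = 9.017 MPa, tensile.

σ ≈ 9.02 MPa (tensile)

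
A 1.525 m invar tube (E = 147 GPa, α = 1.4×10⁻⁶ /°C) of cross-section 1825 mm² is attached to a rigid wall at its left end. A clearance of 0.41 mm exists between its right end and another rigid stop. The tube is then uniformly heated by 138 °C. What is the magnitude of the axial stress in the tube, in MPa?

If the wall were absent the tube would grow by αΔT L = 1.4×10⁻⁶ × 138 × 1525 = 0.2946 mm.
Since δ_free = 0.295 mm is less than the 0.41 mm gap, the tube never touches the wall. No axial force develops.

σ ≈ 0 MPa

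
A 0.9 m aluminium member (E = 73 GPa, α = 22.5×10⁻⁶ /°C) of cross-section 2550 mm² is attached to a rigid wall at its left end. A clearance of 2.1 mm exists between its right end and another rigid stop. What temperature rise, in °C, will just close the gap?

Contact occurs when the free expansion equals the gap: αΔT L = 2.1 mm.
So ΔT = g/(αL) = 2.1/(22.5×10⁻⁶ × 900) = 103.7 °C.

ΔT ≈ 104 °C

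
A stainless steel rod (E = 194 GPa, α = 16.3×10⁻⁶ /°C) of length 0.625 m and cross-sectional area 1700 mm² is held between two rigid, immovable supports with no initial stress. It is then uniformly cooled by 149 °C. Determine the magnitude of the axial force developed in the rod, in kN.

The ends cannot move, so σ = EαΔT = 194×10³ × 16.3×10⁻⁶ × 149 = 471.2 MPa.
Then P = σA = 471.2 × 1700 mm² = 801 kN, tensile.

P ≈ 801 kN (tensile)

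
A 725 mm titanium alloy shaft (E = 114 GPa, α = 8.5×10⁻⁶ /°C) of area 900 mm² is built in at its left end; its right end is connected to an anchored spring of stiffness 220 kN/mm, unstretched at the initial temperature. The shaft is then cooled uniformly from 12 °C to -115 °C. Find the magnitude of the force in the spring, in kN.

P ≈ 67.4 kN

Free thermal contraction: δ_free = αΔT L = 8.5×10⁻⁶ × 127 × 725 = 0.7826 mm.
With a force P in the spring, the elastic change of the shaft is PL/(AE) and that of the spring is P/k; compatibility requires their sum to equal δ_free.
So P = δ_free / [L/(AE) + 1/k] = 0.7826 / [ 725/(900×114×10³) + 1/(220×10³) ].
P = 0.7826 / 1.161×10⁻⁵ = 67400 N.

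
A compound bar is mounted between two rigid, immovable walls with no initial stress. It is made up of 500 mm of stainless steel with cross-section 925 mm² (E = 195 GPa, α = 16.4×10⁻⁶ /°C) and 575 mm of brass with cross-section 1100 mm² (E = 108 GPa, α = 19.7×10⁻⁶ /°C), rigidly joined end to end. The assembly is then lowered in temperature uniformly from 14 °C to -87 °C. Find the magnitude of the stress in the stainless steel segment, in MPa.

σ ≈ 280 MPa (tensile)

With the walls removed the bar would change length by δ_free = Σ αᵢΔT Lᵢ = 16.4×10⁻⁶×101×500 + 19.7×10⁻⁶×101×575 = 1.972 mm.
Since the ends are fixed, an axial force P builds up, equal in every segment, with P · Σ Lᵢ/(AᵢEᵢ) = δ_free.
The series flexibility is Σ Lᵢ/(AᵢEᵢ) = 500/(925×195×10³) + 575/(1100×108×10³) = 7.612×10⁻⁶ mm/N.
So P = 1.972 / 7.612×10⁻⁶ = 259.1 kN, tensile.
σ_{stainless steel} = P / A = 259100 / 925 = 280.1 MPa.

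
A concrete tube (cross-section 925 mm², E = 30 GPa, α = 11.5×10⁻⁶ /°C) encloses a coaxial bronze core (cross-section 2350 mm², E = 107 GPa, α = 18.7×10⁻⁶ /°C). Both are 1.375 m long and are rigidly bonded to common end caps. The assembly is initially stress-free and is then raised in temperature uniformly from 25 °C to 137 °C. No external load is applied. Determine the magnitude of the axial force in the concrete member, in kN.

Both members must finish at the same length. With the larger α, the bronze tends to over-expand; the plates restrain it, putting the bronze in compression and the concrete in tension. With no external load the two internal forces are equal and opposite, magnitude P.
Compatibility of the two members (thermal + elastic change equal): (α₁ − α₂)ΔT = P·[1/(A₁E₁) + 1/(A₂E₂)].
|α₁ − α₂|·ΔT = 7.2×10⁻⁶ × 112 = 0.0008064.
1/(A₁E₁) + 1/(A₂E₂) = 1/(925×30×10³) + 1/(2350×107×10³) = 4.001×10⁻⁸ N⁻¹.
P = 0.0008064 / 4.001×10⁻⁸ = 20150 N = 20.15 kN.

P ≈ 20.2 kN (tensile in the concrete)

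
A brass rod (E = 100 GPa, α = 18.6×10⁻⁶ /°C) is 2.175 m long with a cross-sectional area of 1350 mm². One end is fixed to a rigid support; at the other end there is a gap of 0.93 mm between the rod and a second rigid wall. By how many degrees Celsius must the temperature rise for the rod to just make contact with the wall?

The gap closes when αΔT L = 0.93 mm, since the rod is still unstressed at that instant.
So ΔT = g/(αL) = 0.93/(18.6×10⁻⁶ × 2175) = 22.99 °C.

ΔT ≈ 23 °C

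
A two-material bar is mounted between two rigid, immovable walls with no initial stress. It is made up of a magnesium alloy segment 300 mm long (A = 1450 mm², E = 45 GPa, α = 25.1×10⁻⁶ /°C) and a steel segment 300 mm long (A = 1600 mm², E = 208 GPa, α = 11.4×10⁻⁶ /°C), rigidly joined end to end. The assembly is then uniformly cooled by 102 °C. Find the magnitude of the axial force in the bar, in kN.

With the walls removed the bar would change length by δ_free = Σ αᵢΔT Lᵢ = 25.1×10⁻⁶×102×300 + 11.4×10⁻⁶×102×300 = 1.117 mm.
The rigid supports impose zero overall length change; the single axial force P common to all segments must satisfy P Σ Lᵢ/(AᵢEᵢ) = δ_free.
Σ Lᵢ/(AᵢEᵢ) = 300/(1450×45×10³) + 300/(1600×208×10³) = 5.499×10⁻⁶ mm/N.
So P = 1.117 / 5.499×10⁻⁶ = 203.1 kN, tensile.

P ≈ 203 kN (tensile)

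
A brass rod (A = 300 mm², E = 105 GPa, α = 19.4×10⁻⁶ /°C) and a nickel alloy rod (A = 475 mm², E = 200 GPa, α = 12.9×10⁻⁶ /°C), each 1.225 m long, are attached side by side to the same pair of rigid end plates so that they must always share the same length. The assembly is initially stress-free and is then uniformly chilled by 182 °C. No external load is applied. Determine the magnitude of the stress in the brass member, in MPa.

Equilibrium of a rigid end plate with no external load gives equal and opposite internal forces ±P in the two members. Since α_{brass} > α_{nickel alloy}, cooling drives the brass into tension and the nickel alloy into compression.
Compatibility of the two members (thermal + elastic change equal): (α₁ − α₂)ΔT = P·[1/(A₁E₁) + 1/(A₂E₂)].
|α₁ − α₂|·ΔT = 6.5×10⁻⁶ × 182 = 0.001183.
1/(A₁E₁) + 1/(A₂E₂) = 1/(300×105×10³) + 1/(475×200×10³) = 4.227×10⁻⁸ N⁻¹.
P = 0.001183 / 4.227×10⁻⁸ = 27990 N = 27.99 kN.
σ_{brass} = P/A₁ = 27990/300 = 93.28 MPa, tensile.

σ ≈ 93.3 MPa (tensile)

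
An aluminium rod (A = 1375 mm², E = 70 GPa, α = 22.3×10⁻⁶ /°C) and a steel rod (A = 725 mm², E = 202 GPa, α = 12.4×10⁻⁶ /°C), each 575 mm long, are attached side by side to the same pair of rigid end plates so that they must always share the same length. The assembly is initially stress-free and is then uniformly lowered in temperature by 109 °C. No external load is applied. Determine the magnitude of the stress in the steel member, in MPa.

Both members must finish at the same length. With the larger α, the aluminium tends to over-contract; the plates restrain it, putting the aluminium in tension and the steel in compression. With no external load the two internal forces are equal and opposite, magnitude P.
Compatibility of the two members (thermal + elastic change equal): (α₁ − α₂)ΔT = P·[1/(A₁E₁) + 1/(A₂E₂)].
|α₁ − α₂|·ΔT = 9.9×10⁻⁶ × 109 = 0.001079.
1/(A₁E₁) + 1/(A₂E₂) = 1/(1375×70×10³) + 1/(725×202×10³) = 1.722×10⁻⁸ N⁻¹.
So P = 0.001079 / 1.722×10⁻⁸ = 62.67 kN.
σ_{steel} = P/A₂ = 62670/725 = 86.45 MPa, compressive.

σ ≈ 86.4 MPa (compressive)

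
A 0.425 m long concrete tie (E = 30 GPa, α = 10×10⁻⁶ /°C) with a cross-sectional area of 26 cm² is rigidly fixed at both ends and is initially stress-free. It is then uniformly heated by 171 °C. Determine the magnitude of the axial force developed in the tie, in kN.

P ≈ 133 kN (compressive)

With zero net strain, σ = E·αΔT = 30 GPa × 10×10⁻⁶ × 171 = 51.3 MPa.
Axial force P = σA = 51.3 × 2600 = 133400 N = 133.4 kN, compressive.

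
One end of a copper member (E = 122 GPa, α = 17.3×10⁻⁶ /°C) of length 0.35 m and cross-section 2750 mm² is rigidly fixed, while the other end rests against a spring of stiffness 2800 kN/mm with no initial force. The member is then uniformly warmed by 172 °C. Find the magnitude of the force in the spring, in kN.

P ≈ 744 kN

The unrestrained thermal change is αΔT L = 17.3×10⁻⁶ × 172 × 350 = 1.041 mm.
Let P be the compressive force at the spring. The member shortens elastically by PL/(AE) and the spring compresses by P/k; together these equal δ_free.
So P = δ_free / [L/(AE) + 1/k] = 1.041 / [ 350/(2750×122×10³) + 1/(2800×10³) ].
P = 1.041 / 1.4×10⁻⁶ = 743700 N.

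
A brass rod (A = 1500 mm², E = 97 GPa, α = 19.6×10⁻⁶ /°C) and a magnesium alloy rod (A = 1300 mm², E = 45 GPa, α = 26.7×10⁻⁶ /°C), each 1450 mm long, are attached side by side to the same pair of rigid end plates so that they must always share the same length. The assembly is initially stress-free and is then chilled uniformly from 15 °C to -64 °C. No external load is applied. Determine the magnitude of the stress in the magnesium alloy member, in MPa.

The magnesium alloy has the larger α, so on cooling it would change length more than the brass if both were free. The rigid plates force a common final length, so the magnesium alloy is put into tension and the brass into compression, with equal and opposite forces P (no external load).
Compatibility of the two members (thermal + elastic change equal): (α₁ − α₂)ΔT = P·[1/(A₁E₁) + 1/(A₂E₂)].
|α₁ − α₂|·ΔT = 7.1×10⁻⁶ × 79 = 0.0005609.
1/(A₁E₁) + 1/(A₂E₂) = 1/(1500×97×10³) + 1/(1300×45×10³) = 2.397×10⁻⁸ N⁻¹.
P = 0.0005609 / 2.397×10⁻⁸ = 23400 N = 23.4 kN.
σ_{magnesium alloy} = P/A₂ = 23400/1300 = 18 MPa, tensile.

σ ≈ 18 MPa (tensile)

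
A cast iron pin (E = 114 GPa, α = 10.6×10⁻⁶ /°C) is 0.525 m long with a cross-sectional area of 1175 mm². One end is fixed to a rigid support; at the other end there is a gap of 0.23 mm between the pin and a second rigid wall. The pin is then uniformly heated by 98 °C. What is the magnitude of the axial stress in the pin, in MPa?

σ ≈ 68.5 MPa (compressive)

Unrestrained expansion: δ_free = αΔT L = 10.6×10⁻⁶ × 98 × 525 = 0.5454 mm.
After closing the 0.23 mm clearance, 0.5454 − 0.23 = 0.3154 mm of expansion remains to be suppressed by the wall.
That suppressed elongation corresponds to σ = E·Δ/L = 114×10³ × 0.3154/525 = 68.48 MPa.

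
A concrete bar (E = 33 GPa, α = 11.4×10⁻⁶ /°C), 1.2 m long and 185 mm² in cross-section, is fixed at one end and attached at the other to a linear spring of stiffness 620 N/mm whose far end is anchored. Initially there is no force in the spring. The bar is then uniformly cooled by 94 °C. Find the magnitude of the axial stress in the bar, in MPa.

σ ≈ 3.84 MPa (tensile)

Free thermal contraction: δ_free = αΔT L = 11.4×10⁻⁶ × 94 × 1200 = 1.286 mm.
With a force P in the spring, the elastic change of the bar is PL/(AE) and that of the spring is P/k; compatibility requires their sum to equal δ_free.
P [ L/(AE) + 1/k ] = δ_free → P [ 1200/(185×33×10³) + 1/(620) ] = 1.286.
P = 1.286 / 0.001809 = 710.7 N.
σ = P/A = 710.7/185 = 3.841 MPa.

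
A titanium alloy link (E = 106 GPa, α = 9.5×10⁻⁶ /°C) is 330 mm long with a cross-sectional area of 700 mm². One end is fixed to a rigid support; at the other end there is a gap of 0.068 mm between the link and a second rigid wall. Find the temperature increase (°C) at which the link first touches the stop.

ΔT ≈ 21.7 °C

Contact occurs when the free expansion equals the gap: αΔT L = 0.068 mm.
ΔT = 0.068 / (9.5×10⁻⁶ × 330) = 21.69 °C.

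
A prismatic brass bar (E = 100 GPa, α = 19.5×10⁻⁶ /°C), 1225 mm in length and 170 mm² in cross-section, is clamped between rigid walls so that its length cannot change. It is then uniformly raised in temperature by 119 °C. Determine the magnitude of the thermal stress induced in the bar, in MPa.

σ ≈ 232 MPa (compressive)

Because both ends are immovable the net strain is zero, and the suppressed thermal strain is αΔT = 19.5×10⁻⁶ × 119 = 2320.5×10⁻⁶.
σ = EαΔT = 100×10³ × 19.5×10⁻⁶ × 119 = 232 MPa (compressive; the bar is trying to expand).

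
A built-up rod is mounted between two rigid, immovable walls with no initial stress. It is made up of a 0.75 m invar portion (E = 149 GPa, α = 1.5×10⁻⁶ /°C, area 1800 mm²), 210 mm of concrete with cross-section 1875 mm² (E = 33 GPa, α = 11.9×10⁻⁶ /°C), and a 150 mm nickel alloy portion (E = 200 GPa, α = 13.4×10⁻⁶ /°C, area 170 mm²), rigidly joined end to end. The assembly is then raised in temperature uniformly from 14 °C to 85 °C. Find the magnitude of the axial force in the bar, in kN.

If the supports were absent, the total length change would be Σ αᵢΔT Lᵢ = 1.5×10⁻⁶×71×750 + 11.9×10⁻⁶×71×210 + 13.4×10⁻⁶×71×150 = 0.4 mm.
Since the ends are fixed, an axial force P builds up, equal in every segment, with P · Σ Lᵢ/(AᵢEᵢ) = δ_free.
The series flexibility is Σ Lᵢ/(AᵢEᵢ) = 750/(1800×149×10³) + 210/(1875×33×10³) + 150/(170×200×10³) = 1.06×10⁻⁵ mm/N.
So P = 0.4 / 1.06×10⁻⁵ = 37.73 kN, compressive.

P ≈ 37.7 kN (compressive)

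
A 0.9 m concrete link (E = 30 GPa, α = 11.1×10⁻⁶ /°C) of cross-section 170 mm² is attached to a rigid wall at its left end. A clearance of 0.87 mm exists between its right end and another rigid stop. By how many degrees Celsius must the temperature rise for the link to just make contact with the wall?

The gap closes when αΔT L = 0.87 mm, since the link is still unstressed at that instant.
So ΔT = g/(αL) = 0.87/(11.1×10⁻⁶ × 900) = 87.09 °C.

ΔT ≈ 87.1 °C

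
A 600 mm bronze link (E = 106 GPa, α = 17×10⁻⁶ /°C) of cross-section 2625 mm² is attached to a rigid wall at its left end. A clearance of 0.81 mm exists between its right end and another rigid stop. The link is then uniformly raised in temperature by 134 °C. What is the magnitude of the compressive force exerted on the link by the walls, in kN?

If the wall were absent the link would grow by αΔT L = 17×10⁻⁶ × 134 × 600 = 1.367 mm.
The gap closes (δ_free > 0.81 mm) and the wall then resists a further 1.367 − 0.81 = 0.5568 mm of expansion.
That suppressed elongation corresponds to σ = E·Δ/L = 106×10³ × 0.5568/600 = 98.37 MPa.
Force on the wall = σA = 98.37 × 2625 mm² = 258.2 kN.

P ≈ 258 kN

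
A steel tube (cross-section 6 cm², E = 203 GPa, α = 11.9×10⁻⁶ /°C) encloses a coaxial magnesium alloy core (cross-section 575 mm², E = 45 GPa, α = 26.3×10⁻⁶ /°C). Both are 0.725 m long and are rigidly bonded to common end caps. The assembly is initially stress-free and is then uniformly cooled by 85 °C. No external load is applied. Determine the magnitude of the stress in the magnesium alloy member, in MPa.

σ ≈ 45.4 MPa (tensile)

Both members must finish at the same length. With the larger α, the magnesium alloy tends to over-contract; the plates restrain it, putting the magnesium alloy in tension and the steel in compression. With no external load the two internal forces are equal and opposite, magnitude P.
Compatibility of the two members (thermal + elastic change equal): (α₁ − α₂)ΔT = P·[1/(A₁E₁) + 1/(A₂E₂)].
|α₁ − α₂|·ΔT = 14.4×10⁻⁶ × 85 = 0.001224.
1/(A₁E₁) + 1/(A₂E₂) = 1/(600×203×10³) + 1/(575×45×10³) = 4.686×10⁻⁸ N⁻¹.
So P = 0.001224 / 4.686×10⁻⁸ = 26.12 kN.
σ_{magnesium alloy} = P/A₂ = 26120/575 = 45.43 MPa, tensile.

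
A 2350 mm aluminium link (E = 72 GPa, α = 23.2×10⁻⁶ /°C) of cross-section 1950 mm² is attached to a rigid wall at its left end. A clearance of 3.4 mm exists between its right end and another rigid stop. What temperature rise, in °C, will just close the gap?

ΔT ≈ 62.4 °C

Contact occurs when the free expansion equals the gap: αΔT L = 3.4 mm.
ΔT = 3.4 / (23.2×10⁻⁶ × 2350) = 62.36 °C.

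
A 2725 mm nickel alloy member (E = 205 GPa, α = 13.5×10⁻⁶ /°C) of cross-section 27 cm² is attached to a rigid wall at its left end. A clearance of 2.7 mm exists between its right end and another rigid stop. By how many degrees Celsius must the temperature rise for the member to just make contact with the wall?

Contact occurs when the free expansion equals the gap: αΔT L = 2.7 mm.
ΔT = 2.7 / (13.5×10⁻⁶ × 2725) = 73.39 °C.

ΔT ≈ 73.4 °C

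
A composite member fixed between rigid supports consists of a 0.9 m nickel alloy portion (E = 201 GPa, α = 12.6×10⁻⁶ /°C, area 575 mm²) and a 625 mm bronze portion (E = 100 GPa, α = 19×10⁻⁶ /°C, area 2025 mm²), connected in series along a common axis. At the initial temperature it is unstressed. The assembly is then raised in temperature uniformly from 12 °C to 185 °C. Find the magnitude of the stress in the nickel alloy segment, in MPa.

With the walls removed the bar would change length by δ_free = Σ αᵢΔT Lᵢ = 12.6×10⁻⁶×173×900 + 19×10⁻⁶×173×625 = 4.016 mm.
Since the ends are fixed, an axial force P builds up, equal in every segment, with P · Σ Lᵢ/(AᵢEᵢ) = δ_free.
The series flexibility is Σ Lᵢ/(AᵢEᵢ) = 900/(575×201×10³) + 625/(2025×100×10³) = 1.087×10⁻⁵ mm/N.
So P = 4.016 / 1.087×10⁻⁵ = 369.4 kN, compressive.
σ_{nickel alloy} = P / A = 369400 / 575 = 642.4 MPa.

σ ≈ 642 MPa (compressive)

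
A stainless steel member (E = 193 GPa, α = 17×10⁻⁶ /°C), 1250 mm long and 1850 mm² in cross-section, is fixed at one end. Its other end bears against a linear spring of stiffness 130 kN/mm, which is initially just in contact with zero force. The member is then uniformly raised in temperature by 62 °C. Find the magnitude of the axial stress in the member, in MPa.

The unrestrained thermal change is αΔT L = 17×10⁻⁶ × 62 × 1250 = 1.318 mm.
Let P be the compressive force at the spring. The member shortens elastically by PL/(AE) and the spring compresses by P/k; together these equal δ_free.
P [ L/(AE) + 1/k ] = δ_free → P [ 1250/(1850×193×10³) + 1/(130×10³) ] = 1.318.
P = 1.318 / 1.119×10⁻⁵ = 117700 N.
σ = P/A = 117700/1850 = 63.62 MPa.

σ ≈ 63.6 MPa (compressive)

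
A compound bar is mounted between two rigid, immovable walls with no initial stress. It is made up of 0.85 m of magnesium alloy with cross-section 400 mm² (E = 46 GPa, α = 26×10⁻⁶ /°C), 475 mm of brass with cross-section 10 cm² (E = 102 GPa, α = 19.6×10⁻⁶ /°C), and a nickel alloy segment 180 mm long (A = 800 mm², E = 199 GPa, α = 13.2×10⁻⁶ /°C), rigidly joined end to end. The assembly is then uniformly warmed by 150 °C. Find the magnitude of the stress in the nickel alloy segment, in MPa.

σ ≈ 122 MPa (compressive)

With the walls removed the bar would change length by δ_free = Σ αᵢΔT Lᵢ = 26×10⁻⁶×150×850 + 19.6×10⁻⁶×150×475 + 13.2×10⁻⁶×150×180 = 5.068 mm.
The rigid supports impose zero overall length change; the single axial force P common to all segments must satisfy P Σ Lᵢ/(AᵢEᵢ) = δ_free.
Σ Lᵢ/(AᵢEᵢ) = 850/(400×46×10³) + 475/(1000×102×10³) + 180/(800×199×10³) = 5.198×10⁻⁵ mm/N.
So P = 5.068 / 5.198×10⁻⁵ = 97.49 kN, compressive.
σ_{nickel alloy} = P / A = 97490 / 800 = 121.9 MPa.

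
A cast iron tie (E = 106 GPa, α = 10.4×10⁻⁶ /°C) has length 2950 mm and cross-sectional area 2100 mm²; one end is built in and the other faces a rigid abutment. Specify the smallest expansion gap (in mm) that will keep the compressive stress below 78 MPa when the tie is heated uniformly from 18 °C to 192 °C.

g ≈ 3.17 mm

Free expansion if unrestrained: δ_free = αΔT L = 10.4×10⁻⁶ × 174 × 2950 = 5.338 mm.
A stress of 78 MPa corresponds to the wall pushing the tie back by σL/E = 78×2950/(106×10³) = 2.171 mm.
So the gap has to take up the difference, g_min = δ_free − σL/E = 5.338 − 2.171 = 3.168 mm.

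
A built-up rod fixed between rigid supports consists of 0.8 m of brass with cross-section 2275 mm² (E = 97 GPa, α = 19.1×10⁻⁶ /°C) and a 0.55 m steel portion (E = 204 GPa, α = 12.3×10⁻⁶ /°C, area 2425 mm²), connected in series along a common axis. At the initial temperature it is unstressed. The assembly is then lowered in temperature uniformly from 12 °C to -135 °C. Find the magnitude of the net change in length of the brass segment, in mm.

With the walls removed the bar would change length by δ_free = Σ αᵢΔT Lᵢ = 19.1×10⁻⁶×147×800 + 12.3×10⁻⁶×147×550 = 3.241 mm.
The rigid supports impose zero overall length change; the single axial force P common to all segments must satisfy P Σ Lᵢ/(AᵢEᵢ) = δ_free.
The series flexibility is Σ Lᵢ/(AᵢEᵢ) = 800/(2275×97×10³) + 550/(2425×204×10³) = 4.737×10⁻⁶ mm/N.
So P = 3.241 / 4.737×10⁻⁶ = 684.1 kN, tensile.
For the brass segment, free thermal change = 19.1×10⁻⁶×147×800 = 2.246 mm and elastic change from P = 684100×800/(2275×97×10³) = 2.48 mm; these oppose, so the net change is 0.234 mm (segment lengthens).

|ΔL| ≈ 0.234 mm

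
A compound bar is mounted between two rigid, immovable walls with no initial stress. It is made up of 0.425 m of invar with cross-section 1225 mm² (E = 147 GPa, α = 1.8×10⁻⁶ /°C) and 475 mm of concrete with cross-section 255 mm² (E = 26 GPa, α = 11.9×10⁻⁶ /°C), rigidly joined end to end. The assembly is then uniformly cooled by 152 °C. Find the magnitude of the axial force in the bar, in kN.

P ≈ 13.2 kN (tensile)

With the walls removed the bar would change length by δ_free = Σ αᵢΔT Lᵢ = 1.8×10⁻⁶×152×425 + 11.9×10⁻⁶×152×475 = 0.9755 mm.
Since the ends are fixed, an axial force P builds up, equal in every segment, with P · Σ Lᵢ/(AᵢEᵢ) = δ_free.
The series flexibility is Σ Lᵢ/(AᵢEᵢ) = 425/(1225×147×10³) + 475/(255×26×10³) = 7.4×10⁻⁵ mm/N.
Hence P = δ_free / Σ(L/AE) = 0.9755/7.4×10⁻⁵ = 13.18 kN (tensile).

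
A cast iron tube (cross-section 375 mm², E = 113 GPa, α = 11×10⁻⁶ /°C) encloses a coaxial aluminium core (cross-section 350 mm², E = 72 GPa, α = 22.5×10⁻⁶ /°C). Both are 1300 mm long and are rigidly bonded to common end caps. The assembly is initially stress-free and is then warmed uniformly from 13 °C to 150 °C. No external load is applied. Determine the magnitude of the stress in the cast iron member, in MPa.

σ ≈ 66.4 MPa (tensile)

Equilibrium of a rigid end plate with no external load gives equal and opposite internal forces ±P in the two members. Since α_{aluminium} > α_{cast iron}, heating drives the aluminium into compression and the cast iron into tension.
Compatibility of the two members (thermal + elastic change equal): (α₁ − α₂)ΔT = P·[1/(A₁E₁) + 1/(A₂E₂)].
|α₁ − α₂|·ΔT = 11.5×10⁻⁶ × 137 = 0.001576.
1/(A₁E₁) + 1/(A₂E₂) = 1/(375×113×10³) + 1/(350×72×10³) = 6.328×10⁻⁸ N⁻¹.
P = 0.001576 / 6.328×10⁻⁸ = 24900 N = 24.9 kN.
σ_{cast iron} = P/A₁ = 24900/375 = 66.39 MPa, tensile.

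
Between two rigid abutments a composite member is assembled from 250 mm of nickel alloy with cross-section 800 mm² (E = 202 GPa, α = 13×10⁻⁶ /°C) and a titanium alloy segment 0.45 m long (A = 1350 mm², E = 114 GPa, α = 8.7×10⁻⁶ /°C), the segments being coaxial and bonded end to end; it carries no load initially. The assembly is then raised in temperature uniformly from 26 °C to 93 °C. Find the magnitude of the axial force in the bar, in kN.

P ≈ 107 kN (compressive)

If the supports were absent, the total length change would be Σ αᵢΔT Lᵢ = 13×10⁻⁶×67×250 + 8.7×10⁻⁶×67×450 = 0.4801 mm.
The rigid supports impose zero overall length change; the single axial force P common to all segments must satisfy P Σ Lᵢ/(AᵢEᵢ) = δ_free.
Σ Lᵢ/(AᵢEᵢ) = 250/(800×202×10³) + 450/(1350×114×10³) = 4.471×10⁻⁶ mm/N.
P = 0.4801 / 4.471×10⁻⁶ = 107400 N = 107.4 kN, compressive.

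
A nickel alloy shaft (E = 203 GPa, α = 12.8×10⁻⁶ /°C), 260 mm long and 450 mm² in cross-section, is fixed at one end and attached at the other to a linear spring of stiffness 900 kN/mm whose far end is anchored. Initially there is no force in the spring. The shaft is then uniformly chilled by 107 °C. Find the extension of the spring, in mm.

The unrestrained thermal change is αΔT L = 12.8×10⁻⁶ × 107 × 260 = 0.3561 mm.
Let P be the tensile force in the spring. The shaft extends elastically by PL/(AE) and the spring stretches by P/k; together these equal δ_free.
P [ L/(AE) + 1/k ] = δ_free → P [ 260/(450×203×10³) + 1/(900×10³) ] = 0.3561.
P = 0.3561 / 3.957×10⁻⁶ = 89980 N.
Spring extension = P/k = 89980/(900×10³) = 0.09998 mm.

δ ≈ 0.1 mm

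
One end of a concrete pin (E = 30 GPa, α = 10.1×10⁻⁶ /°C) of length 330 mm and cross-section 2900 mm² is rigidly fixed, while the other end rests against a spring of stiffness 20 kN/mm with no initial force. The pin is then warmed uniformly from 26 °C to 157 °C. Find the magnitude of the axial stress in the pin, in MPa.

Free thermal expansion: δ_free = αΔT L = 10.1×10⁻⁶ × 131 × 330 = 0.4366 mm.
With a force P in the spring, the elastic change of the pin is PL/(AE) and that of the spring is P/k; compatibility requires their sum to equal δ_free.
So P = δ_free / [L/(AE) + 1/k] = 0.4366 / [ 330/(2900×30×10³) + 1/(20×10³) ].
P = 0.4366 / 5.379×10⁻⁵ = 8117 N.
σ = P/A = 8117/2900 = 2.799 MPa.

σ ≈ 2.8 MPa (compressive)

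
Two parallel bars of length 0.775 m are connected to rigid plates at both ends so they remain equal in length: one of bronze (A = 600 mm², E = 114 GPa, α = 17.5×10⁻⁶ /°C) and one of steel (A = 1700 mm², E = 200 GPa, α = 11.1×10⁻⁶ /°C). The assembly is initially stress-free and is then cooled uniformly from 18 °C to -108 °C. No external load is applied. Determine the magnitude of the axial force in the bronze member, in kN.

P ≈ 45.9 kN (tensile in the bronze)

Both members must finish at the same length. With the larger α, the bronze tends to over-contract; the plates restrain it, putting the bronze in tension and the steel in compression. With no external load the two internal forces are equal and opposite, magnitude P.
Compatibility of the two members (thermal + elastic change equal): (α₁ − α₂)ΔT = P·[1/(A₁E₁) + 1/(A₂E₂)].
|α₁ − α₂|·ΔT = 6.4×10⁻⁶ × 126 = 0.0008064.
1/(A₁E₁) + 1/(A₂E₂) = 1/(600×114×10³) + 1/(1700×200×10³) = 1.756×10⁻⁸ N⁻¹.
So P = 0.0008064 / 1.756×10⁻⁸ = 45.92 kN.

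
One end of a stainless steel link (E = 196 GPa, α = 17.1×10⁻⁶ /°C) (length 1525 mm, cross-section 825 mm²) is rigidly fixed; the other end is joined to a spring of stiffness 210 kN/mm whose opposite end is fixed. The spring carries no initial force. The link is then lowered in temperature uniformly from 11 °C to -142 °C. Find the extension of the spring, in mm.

Free thermal contraction: δ_free = αΔT L = 17.1×10⁻⁶ × 153 × 1525 = 3.99 mm.
Let P be the tensile force in the spring. The link extends elastically by PL/(AE) and the spring stretches by P/k; together these equal δ_free.
P [ L/(AE) + 1/k ] = δ_free → P [ 1525/(825×196×10³) + 1/(210×10³) ] = 3.99.
P = 3.99 / 1.419×10⁻⁵ = 281100 N.
Spring extension = P/k = 281100/(210×10³) = 1.339 mm.

δ ≈ 1.34 mm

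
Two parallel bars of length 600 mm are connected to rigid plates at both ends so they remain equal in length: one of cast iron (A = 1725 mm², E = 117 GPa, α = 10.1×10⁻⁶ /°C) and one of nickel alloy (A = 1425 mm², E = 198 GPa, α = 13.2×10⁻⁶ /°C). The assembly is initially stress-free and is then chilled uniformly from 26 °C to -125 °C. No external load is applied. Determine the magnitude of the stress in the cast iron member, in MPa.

σ ≈ 31.9 MPa (compressive)

The nickel alloy has the larger α, so on cooling it would change length more than the cast iron if both were free. The rigid plates force a common final length, so the nickel alloy is put into tension and the cast iron into compression, with equal and opposite forces P (no external load).
Equating the net (thermal + elastic) strains gives |α₁ − α₂|·ΔT = P·[1/(A₁E₁) + 1/(A₂E₂)].
|α₁ − α₂|·ΔT = 3.1×10⁻⁶ × 151 = 0.0004681.
1/(A₁E₁) + 1/(A₂E₂) = 1/(1725×117×10³) + 1/(1425×198×10³) = 8.499×10⁻⁹ N⁻¹.
P = 0.0004681 / 8.499×10⁻⁹ = 55080 N = 55.08 kN.
σ_{cast iron} = P/A₁ = 55080/1725 = 31.93 MPa, compressive.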